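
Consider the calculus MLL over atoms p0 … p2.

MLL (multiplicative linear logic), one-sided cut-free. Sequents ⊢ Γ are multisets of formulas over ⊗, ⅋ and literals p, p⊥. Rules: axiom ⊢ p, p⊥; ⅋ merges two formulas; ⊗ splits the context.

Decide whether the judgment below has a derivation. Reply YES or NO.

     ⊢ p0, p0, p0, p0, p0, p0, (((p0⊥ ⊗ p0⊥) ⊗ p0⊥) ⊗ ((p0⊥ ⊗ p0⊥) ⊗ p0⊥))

Proof tree:
[⊗]  ⊢ p0, p0, p0, p0, p0, p0, (((p0⊥ ⊗ p0⊥) ⊗ p0⊥) ⊗ ((p0⊥ ⊗ p0⊥) ⊗ p0⊥))
  [⊗]  ⊢ p0, p0, p0, ((p0⊥ ⊗ p0⊥) ⊗ p0⊥)
    [⊗]  ⊢ p0, p0, (p0⊥ ⊗ p0⊥)
      [Ax]  ⊢ p0, p0⊥
      [Ax]  ⊢ p0, p0⊥
    [Ax]  ⊢ p0, p0⊥
  [⊗]  ⊢ p0, p0, p0, ((p0⊥ ⊗ p0⊥) ⊗ p0⊥)
    [⊗]  ⊢ p0, p0, (p0⊥ ⊗ p0⊥)
      [Ax]  ⊢ p0, p0⊥
      [Ax]  ⊢ p0, p0⊥
    [Ax]  ⊢ p0, p0⊥

Result: YES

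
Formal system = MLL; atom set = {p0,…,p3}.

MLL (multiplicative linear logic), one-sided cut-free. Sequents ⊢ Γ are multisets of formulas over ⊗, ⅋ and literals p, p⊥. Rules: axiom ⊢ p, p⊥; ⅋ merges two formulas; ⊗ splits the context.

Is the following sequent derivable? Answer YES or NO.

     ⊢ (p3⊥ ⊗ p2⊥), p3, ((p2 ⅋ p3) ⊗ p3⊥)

Derivation (root first):
[⊗]  ⊢ (p3⊥ ⊗ p2⊥), p3, ((p2 ⅋ p3) ⊗ p3⊥)
  [⅋]  ⊢ (p3⊥ ⊗ p2⊥), (p2 ⅋ p3)
    [⊗]  ⊢ p3, p2, (p3⊥ ⊗ p2⊥)
      [Ax]  ⊢ p3, p3⊥
      [Ax]  ⊢ p2, p2⊥
  [Ax]  ⊢ p3, p3⊥

Result: YES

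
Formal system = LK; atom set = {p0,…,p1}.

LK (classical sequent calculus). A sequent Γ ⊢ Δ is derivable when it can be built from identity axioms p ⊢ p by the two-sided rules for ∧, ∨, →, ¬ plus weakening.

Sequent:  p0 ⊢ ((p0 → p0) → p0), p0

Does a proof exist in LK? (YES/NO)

Derivation (root first):
[WR] p0 ⊢ ((p0 → p0) → p0), p0
  [→R] p0 ⊢ ((p0 → p0) → p0)
    [→L] p0, (p0 → p0) ⊢ p0
      [Ax] p0 ⊢ p0
      [Ax] p0 ⊢ p0

Result: YES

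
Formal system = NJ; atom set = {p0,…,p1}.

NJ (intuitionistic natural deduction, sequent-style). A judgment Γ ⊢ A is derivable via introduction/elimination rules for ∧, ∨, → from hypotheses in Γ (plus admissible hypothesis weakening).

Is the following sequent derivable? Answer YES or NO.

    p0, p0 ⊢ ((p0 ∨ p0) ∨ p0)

Proof tree:
[Wk] p0, p0 ⊢ ((p0 ∨ p0) ∨ p0)
  [∨I₁] p0 ⊢ ((p0 ∨ p0) ∨ p0)
    [∨I₂] p0 ⊢ (p0 ∨ p0)
      [Ax] p0 ⊢ p0

Result: YES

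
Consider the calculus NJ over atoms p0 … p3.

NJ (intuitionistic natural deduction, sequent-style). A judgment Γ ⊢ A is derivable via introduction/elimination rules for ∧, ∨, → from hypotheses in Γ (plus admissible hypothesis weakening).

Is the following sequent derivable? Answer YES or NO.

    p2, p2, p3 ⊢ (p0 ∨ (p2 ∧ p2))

Derivation (root first):
[∨I₂] p2, p2, p3 ⊢ (p0 ∨ (p2 ∧ p2))
  [Wk] p2, p2, p3 ⊢ (p2 ∧ p2)
    [Wk] p2, p2 ⊢ (p2 ∧ p2)
      [∧I] p2 ⊢ (p2 ∧ p2)
        [Ax] p2 ⊢ p2
        [Ax] p2 ⊢ p2

Result: YES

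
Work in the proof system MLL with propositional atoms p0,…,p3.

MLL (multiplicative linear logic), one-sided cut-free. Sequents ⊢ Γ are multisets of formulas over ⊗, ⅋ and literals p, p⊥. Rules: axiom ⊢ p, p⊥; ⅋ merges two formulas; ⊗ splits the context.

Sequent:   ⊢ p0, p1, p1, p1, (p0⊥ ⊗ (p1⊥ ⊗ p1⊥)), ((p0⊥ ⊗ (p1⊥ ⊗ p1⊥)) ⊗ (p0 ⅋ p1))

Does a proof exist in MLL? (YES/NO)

Derivation (root first):
[⊗]  ⊢ p0, p1, p1, p1, (p0⊥ ⊗ (p1⊥ ⊗ p1⊥)), ((p0⊥ ⊗ (p1⊥ ⊗ p1⊥)) ⊗ (p0 ⅋ p1))
  [⊗]  ⊢ p0, p1, p1, (p0⊥ ⊗ (p1⊥ ⊗ p1⊥))
    [Ax]  ⊢ p0, p0⊥
    [⊗]  ⊢ p1, p1, (p1⊥ ⊗ p1⊥)
      [Ax]  ⊢ p1, p1⊥
      [Ax]  ⊢ p1, p1⊥
  [⅋]  ⊢ p1, (p0⊥ ⊗ (p1⊥ ⊗ p1⊥)), (p0 ⅋ p1)
    [⊗]  ⊢ p0, p1, p1, (p0⊥ ⊗ (p1⊥ ⊗ p1⊥))
      [Ax]  ⊢ p0, p0⊥
      [⊗]  ⊢ p1, p1, (p1⊥ ⊗ p1⊥)
        [Ax]  ⊢ p1, p1⊥
        [Ax]  ⊢ p1, p1⊥

Result: YES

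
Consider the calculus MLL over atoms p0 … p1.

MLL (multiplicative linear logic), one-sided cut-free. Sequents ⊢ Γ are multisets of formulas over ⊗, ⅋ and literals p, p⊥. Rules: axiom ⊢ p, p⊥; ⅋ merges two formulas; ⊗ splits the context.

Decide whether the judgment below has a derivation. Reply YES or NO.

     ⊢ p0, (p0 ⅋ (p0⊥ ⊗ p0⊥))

Derivation trace:
[⅋]  ⊢ p0, (p0 ⅋ (p0⊥ ⊗ p0⊥))
  [⊗]  ⊢ p0, p0, (p0⊥ ⊗ p0⊥)
    [Ax]  ⊢ p0, p0⊥
    [Ax]  ⊢ p0, p0⊥

Result: YES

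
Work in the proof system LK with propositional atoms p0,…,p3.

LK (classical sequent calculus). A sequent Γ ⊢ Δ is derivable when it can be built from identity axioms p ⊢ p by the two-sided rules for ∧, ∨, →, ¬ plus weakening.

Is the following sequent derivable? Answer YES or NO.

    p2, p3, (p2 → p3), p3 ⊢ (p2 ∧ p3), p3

Derivation trace:
[WL] p2, p3, (p2 → p3), p3 ⊢ (p2 ∧ p3), p3
  [→L] p2, p3, (p2 → p3) ⊢ (p2 ∧ p3), p3
    [WR] p3 ⊢ p3, p2
      [Ax] p3 ⊢ p3
    [∧R] p2, p3 ⊢ (p2 ∧ p3)
      [Ax] p2 ⊢ p2
      [Ax] p3 ⊢ p3

Result: YES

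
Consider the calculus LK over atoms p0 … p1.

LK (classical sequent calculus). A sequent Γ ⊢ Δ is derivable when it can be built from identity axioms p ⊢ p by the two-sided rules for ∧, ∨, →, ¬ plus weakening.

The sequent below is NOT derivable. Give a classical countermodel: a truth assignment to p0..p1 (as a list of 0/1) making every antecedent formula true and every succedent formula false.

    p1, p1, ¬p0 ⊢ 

Truth-table refutation:
  v=00: Γ:[p1=F, p1=F, ¬p0=T] Δ:[] refutes=False
  v=01: Γ:[p1=T, p1=T, ¬p0=T] Δ:[] refutes=True  ← countermodel

Result: [0, 1]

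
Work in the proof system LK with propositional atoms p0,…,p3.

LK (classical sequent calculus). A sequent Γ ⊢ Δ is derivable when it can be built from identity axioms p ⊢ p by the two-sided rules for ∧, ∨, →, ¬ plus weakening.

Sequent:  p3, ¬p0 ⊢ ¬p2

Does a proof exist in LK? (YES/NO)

Truth-table refutation:
  v=0000: Γ:[p3=F, ¬p0=T] Δ:[¬p2=T] refutes=False
  v=0001: Γ:[p3=T, ¬p0=T] Δ:[¬p2=T] refutes=False
  v=0010: Γ:[p3=F, ¬p0=T] Δ:[¬p2=F] refutes=False
  v=0011: Γ:[p3=T, ¬p0=T] Δ:[¬p2=F] refutes=True  ← countermodel

Result: NO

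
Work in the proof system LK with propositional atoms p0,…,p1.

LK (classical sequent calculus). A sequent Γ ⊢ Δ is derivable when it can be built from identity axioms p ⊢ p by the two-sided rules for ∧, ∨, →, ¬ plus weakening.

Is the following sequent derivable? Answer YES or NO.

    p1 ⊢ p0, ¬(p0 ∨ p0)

Derivation trace:
[¬R] p1 ⊢ p0, ¬(p0 ∨ p0)
  [WL] (p0 ∨ p0), p1 ⊢ p0
    [∨L] (p0 ∨ p0) ⊢ p0
      [Ax] p0 ⊢ p0
      [Ax] p0 ⊢ p0

Result: YES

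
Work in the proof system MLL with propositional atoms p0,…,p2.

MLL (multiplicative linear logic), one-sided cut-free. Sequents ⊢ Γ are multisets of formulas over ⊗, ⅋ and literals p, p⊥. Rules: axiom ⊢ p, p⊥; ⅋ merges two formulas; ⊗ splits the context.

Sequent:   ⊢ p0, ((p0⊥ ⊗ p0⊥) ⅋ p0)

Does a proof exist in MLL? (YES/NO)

Proof tree:
[⅋]  ⊢ p0, ((p0⊥ ⊗ p0⊥) ⅋ p0)
  [⊗]  ⊢ p0, p0, (p0⊥ ⊗ p0⊥)
    [Ax]  ⊢ p0, p0⊥
    [Ax]  ⊢ p0, p0⊥

Result: YES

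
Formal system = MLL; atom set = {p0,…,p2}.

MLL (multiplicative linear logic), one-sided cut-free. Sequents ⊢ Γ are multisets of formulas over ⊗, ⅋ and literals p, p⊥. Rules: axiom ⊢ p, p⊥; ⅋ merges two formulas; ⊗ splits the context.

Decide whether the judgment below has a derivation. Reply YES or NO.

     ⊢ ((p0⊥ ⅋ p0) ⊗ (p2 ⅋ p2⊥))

Proof tree:
[⊗]  ⊢ ((p0⊥ ⅋ p0) ⊗ (p2 ⅋ p2⊥))
  [⅋]  ⊢ (p0⊥ ⅋ p0)
    [Ax]  ⊢ p0, p0⊥
  [⅋]  ⊢ (p2 ⅋ p2⊥)
    [Ax]  ⊢ p2, p2⊥

Result: YES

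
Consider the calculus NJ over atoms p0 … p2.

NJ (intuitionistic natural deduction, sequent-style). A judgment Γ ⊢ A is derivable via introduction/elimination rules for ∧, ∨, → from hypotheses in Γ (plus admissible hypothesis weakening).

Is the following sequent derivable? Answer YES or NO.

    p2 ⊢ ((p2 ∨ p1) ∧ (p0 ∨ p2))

Derivation (root first):
[∧I] p2 ⊢ ((p2 ∨ p1) ∧ (p0 ∨ p2))
  [∨I₁] p2 ⊢ (p2 ∨ p1)
    [Ax] p2 ⊢ p2
  [∨I₂] p2 ⊢ (p0 ∨ p2)
    [Ax] p2 ⊢ p2

Result: YES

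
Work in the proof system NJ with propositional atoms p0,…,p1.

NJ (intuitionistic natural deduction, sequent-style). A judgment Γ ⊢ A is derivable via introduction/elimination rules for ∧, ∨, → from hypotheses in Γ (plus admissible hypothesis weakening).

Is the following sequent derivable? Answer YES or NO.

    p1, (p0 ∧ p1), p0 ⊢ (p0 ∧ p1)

Derivation (root first):
[∧I] p1, (p0 ∧ p1), p0 ⊢ (p0 ∧ p1)
  [Wk] p0, (p0 ∧ p1) ⊢ p0
    [Ax] p0 ⊢ p0
  [Wk] p1, p1 ⊢ p1
    [Ax] p1 ⊢ p1

Result: YES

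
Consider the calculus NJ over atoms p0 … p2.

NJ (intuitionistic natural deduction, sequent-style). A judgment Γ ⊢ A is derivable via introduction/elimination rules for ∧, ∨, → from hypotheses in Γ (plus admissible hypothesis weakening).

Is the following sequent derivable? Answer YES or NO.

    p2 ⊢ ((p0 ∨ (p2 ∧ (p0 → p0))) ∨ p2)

Derivation trace:
[∨I₁] p2 ⊢ ((p0 ∨ (p2 ∧ (p0 → p0))) ∨ p2)
  [∨I₂] p2 ⊢ (p0 ∨ (p2 ∧ (p0 → p0)))
    [∧I] p2 ⊢ (p2 ∧ (p0 → p0))
      [Ax] p2 ⊢ p2
      [→I]  ⊢ (p0 → p0)
        [Ax] p0 ⊢ p0

Result: YES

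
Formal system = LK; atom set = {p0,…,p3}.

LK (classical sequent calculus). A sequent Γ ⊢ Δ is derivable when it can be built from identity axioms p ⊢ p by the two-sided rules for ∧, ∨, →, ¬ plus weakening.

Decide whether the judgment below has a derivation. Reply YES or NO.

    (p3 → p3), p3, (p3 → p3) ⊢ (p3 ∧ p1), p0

Search for a countermodel by truth-table:
  v=0000: Γ:[(p3 → p3)=T, p3=F, (p3 → p3)=T] Δ:[(p3 ∧ p1)=F, p0=F] refutes=False
  v=0001: Γ:[(p3 → p3)=T, p3=T, (p3 → p3)=T] Δ:[(p3 ∧ p1)=F, p0=F] refutes=True  ← countermodel

Result: NO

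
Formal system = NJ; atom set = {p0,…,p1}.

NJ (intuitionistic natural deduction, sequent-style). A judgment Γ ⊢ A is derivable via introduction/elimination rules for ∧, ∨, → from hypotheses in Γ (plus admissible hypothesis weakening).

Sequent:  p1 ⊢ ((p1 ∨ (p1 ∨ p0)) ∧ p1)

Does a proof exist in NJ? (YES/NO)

Derivation (root first):
[∧I] p1 ⊢ ((p1 ∨ (p1 ∨ p0)) ∧ p1)
  [∨I₂] p1 ⊢ (p1 ∨ (p1 ∨ p0))
    [∨I₁] p1 ⊢ (p1 ∨ p0)
      [Ax] p1 ⊢ p1
  [Ax] p1 ⊢ p1

Result: YES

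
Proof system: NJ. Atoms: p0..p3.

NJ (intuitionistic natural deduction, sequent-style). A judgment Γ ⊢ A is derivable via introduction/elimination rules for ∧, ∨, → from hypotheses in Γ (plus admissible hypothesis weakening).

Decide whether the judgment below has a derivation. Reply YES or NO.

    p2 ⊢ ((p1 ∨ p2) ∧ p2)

Derivation (root first):
[∧I] p2 ⊢ ((p1 ∨ p2) ∧ p2)
  [∨I₂] p2, p2 ⊢ (p1 ∨ p2)
    [Wk] p2, p2 ⊢ p2
      [Ax] p2 ⊢ p2
  [Ax] p2 ⊢ p2

Result: YES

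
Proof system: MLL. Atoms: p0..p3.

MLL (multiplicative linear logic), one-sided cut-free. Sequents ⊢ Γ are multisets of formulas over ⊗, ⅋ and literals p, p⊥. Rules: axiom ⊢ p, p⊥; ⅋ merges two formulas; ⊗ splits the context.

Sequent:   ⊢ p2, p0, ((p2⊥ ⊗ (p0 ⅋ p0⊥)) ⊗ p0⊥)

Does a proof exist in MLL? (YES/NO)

Proof tree:
[⊗]  ⊢ p2, p0, ((p2⊥ ⊗ (p0 ⅋ p0⊥)) ⊗ p0⊥)
  [⊗]  ⊢ p2, (p2⊥ ⊗ (p0 ⅋ p0⊥))
    [Ax]  ⊢ p2, p2⊥
    [⅋]  ⊢ (p0 ⅋ p0⊥)
      [Ax]  ⊢ p0, p0⊥
  [Ax]  ⊢ p0, p0⊥

Result: YES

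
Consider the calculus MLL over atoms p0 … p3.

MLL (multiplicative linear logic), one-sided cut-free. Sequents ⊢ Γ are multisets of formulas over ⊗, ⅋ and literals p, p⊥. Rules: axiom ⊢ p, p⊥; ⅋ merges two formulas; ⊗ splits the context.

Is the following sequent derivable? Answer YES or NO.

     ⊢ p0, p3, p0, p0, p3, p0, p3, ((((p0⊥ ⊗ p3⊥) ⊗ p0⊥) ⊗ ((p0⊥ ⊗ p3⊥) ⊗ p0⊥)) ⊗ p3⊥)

Proof tree:
[⊗]  ⊢ p0, p3, p0, p0, p3, p0, p3, ((((p0⊥ ⊗ p3⊥) ⊗ p0⊥) ⊗ ((p0⊥ ⊗ p3⊥) ⊗ p0⊥)) ⊗ p3⊥)
  [⊗]  ⊢ p0, p3, p0, p0, p3, p0, (((p0⊥ ⊗ p3⊥) ⊗ p0⊥) ⊗ ((p0⊥ ⊗ p3⊥) ⊗ p0⊥))
    [⊗]  ⊢ p0, p3, p0, ((p0⊥ ⊗ p3⊥) ⊗ p0⊥)
      [⊗]  ⊢ p0, p3, (p0⊥ ⊗ p3⊥)
        [Ax]  ⊢ p0, p0⊥
        [Ax]  ⊢ p3, p3⊥
      [Ax]  ⊢ p0, p0⊥
    [⊗]  ⊢ p0, p3, p0, ((p0⊥ ⊗ p3⊥) ⊗ p0⊥)
      [⊗]  ⊢ p0, p3, (p0⊥ ⊗ p3⊥)
        [Ax]  ⊢ p0, p0⊥
        [Ax]  ⊢ p3, p3⊥
      [Ax]  ⊢ p0, p0⊥
  [Ax]  ⊢ p3, p3⊥

Result: YES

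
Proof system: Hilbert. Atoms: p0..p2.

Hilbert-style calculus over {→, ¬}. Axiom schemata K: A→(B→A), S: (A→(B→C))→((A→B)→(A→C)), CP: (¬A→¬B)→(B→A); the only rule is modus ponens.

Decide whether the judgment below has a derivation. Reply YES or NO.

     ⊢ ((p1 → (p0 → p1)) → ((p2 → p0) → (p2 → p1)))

Search for a countermodel by truth-table:
  v=000: Γ:[] Δ:[((p1 → (p0 → p1)) → ((p2 → p0) → (p2 → p1)))=T] refutes=False
  v=001: Γ:[] Δ:[((p1 → (p0 → p1)) → ((p2 → p0) → (p2 → p1)))=T] refutes=False
  v=010: Γ:[] Δ:[((p1 → (p0 → p1)) → ((p2 → p0) → (p2 → p1)))=T] refutes=False
  v=011: Γ:[] Δ:[((p1 → (p0 → p1)) → ((p2 → p0) → (p2 → p1)))=T] refutes=False
  v=100: Γ:[] Δ:[((p1 → (p0 → p1)) → ((p2 → p0) → (p2 → p1)))=T] refutes=False
  v=101: Γ:[] Δ:[((p1 → (p0 → p1)) → ((p2 → p0) → (p2 → p1)))=F] refutes=True  ← countermodel

Result: NO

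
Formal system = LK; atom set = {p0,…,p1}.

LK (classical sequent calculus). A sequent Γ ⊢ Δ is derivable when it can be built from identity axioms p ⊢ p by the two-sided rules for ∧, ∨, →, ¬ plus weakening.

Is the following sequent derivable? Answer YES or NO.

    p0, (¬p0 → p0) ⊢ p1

Truth-table refutation:
  v=00: Γ:[p0=F, (¬p0 → p0)=F] Δ:[p1=F] refutes=False
  v=01: Γ:[p0=F, (¬p0 → p0)=F] Δ:[p1=T] refutes=False
  v=10: Γ:[p0=T, (¬p0 → p0)=T] Δ:[p1=F] refutes=True  ← countermodel

Result: NO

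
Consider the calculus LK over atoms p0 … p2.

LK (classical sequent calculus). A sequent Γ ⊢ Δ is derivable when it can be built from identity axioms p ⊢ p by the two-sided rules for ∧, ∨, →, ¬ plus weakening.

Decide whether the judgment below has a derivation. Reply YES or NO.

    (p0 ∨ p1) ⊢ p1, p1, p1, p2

Search for a countermodel by truth-table:
  v=000: Γ:[(p0 ∨ p1)=F] Δ:[p1=F, p1=F, p1=F, p2=F] refutes=False
  v=001: Γ:[(p0 ∨ p1)=F] Δ:[p1=F, p1=F, p1=F, p2=T] refutes=False
  v=010: Γ:[(p0 ∨ p1)=T] Δ:[p1=T, p1=T, p1=T, p2=F] refutes=False
  v=011: Γ:[(p0 ∨ p1)=T] Δ:[p1=T, p1=T, p1=T, p2=T] refutes=False
  v=100: Γ:[(p0 ∨ p1)=T] Δ:[p1=F, p1=F, p1=F, p2=F] refutes=True  ← countermodel

Result: NO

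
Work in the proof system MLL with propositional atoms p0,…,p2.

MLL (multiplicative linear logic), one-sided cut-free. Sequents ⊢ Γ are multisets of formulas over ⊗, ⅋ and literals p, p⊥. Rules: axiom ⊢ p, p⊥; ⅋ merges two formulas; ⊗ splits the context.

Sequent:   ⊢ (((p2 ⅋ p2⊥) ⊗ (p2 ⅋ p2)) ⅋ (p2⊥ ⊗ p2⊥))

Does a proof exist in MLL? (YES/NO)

Proof tree:
[⅋]  ⊢ (((p2 ⅋ p2⊥) ⊗ (p2 ⅋ p2)) ⅋ (p2⊥ ⊗ p2⊥))
  [⊗]  ⊢ (p2⊥ ⊗ p2⊥), ((p2 ⅋ p2⊥) ⊗ (p2 ⅋ p2))
    [⅋]  ⊢ (p2 ⅋ p2⊥)
      [Ax]  ⊢ p2, p2⊥
    [⅋]  ⊢ (p2⊥ ⊗ p2⊥), (p2 ⅋ p2)
      [⊗]  ⊢ p2, p2, (p2⊥ ⊗ p2⊥)
        [Ax]  ⊢ p2, p2⊥
        [Ax]  ⊢ p2, p2⊥

Result: YES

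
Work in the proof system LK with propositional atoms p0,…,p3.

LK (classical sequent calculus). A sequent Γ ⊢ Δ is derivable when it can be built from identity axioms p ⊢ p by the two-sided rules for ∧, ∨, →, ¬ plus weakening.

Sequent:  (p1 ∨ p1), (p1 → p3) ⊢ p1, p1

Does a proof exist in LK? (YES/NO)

Proof tree:
[WR] (p1 ∨ p1), (p1 → p3) ⊢ p1, p1
  [→L] (p1 ∨ p1), (p1 → p3) ⊢ p1
    [WR] (p1 ∨ p1) ⊢ p1, p1
      [∨L] (p1 ∨ p1) ⊢ p1
        [Ax] p1 ⊢ p1
        [Ax] p1 ⊢ p1
    [WL] (p1 ∨ p1), p3 ⊢ p1
      [∨L] (p1 ∨ p1) ⊢ p1
        [Ax] p1 ⊢ p1
        [Ax] p1 ⊢ p1

Result: YES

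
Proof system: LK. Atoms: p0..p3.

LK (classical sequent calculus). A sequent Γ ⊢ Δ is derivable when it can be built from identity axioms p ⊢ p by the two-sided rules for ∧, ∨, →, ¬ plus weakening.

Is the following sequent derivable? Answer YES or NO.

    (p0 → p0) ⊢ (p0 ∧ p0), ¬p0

Derivation trace:
[¬R] (p0 → p0) ⊢ (p0 ∧ p0), ¬p0
  [→L] p0, (p0 → p0) ⊢ (p0 ∧ p0)
    [Ax] p0 ⊢ p0
    [∧R] p0 ⊢ (p0 ∧ p0)
      [Ax] p0 ⊢ p0
      [Ax] p0 ⊢ p0

Result: YES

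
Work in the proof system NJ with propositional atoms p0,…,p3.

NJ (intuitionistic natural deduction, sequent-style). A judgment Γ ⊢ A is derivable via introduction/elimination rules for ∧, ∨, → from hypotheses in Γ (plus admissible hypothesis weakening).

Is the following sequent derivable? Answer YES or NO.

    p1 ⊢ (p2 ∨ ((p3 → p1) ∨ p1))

Proof tree:
[∨I₂] p1 ⊢ (p2 ∨ ((p3 → p1) ∨ p1))
  [∨I₁] p1 ⊢ ((p3 → p1) ∨ p1)
    [→I] p1 ⊢ (p3 → p1)
      [Wk] p1, p3 ⊢ p1
        [Ax] p1 ⊢ p1

Result: YES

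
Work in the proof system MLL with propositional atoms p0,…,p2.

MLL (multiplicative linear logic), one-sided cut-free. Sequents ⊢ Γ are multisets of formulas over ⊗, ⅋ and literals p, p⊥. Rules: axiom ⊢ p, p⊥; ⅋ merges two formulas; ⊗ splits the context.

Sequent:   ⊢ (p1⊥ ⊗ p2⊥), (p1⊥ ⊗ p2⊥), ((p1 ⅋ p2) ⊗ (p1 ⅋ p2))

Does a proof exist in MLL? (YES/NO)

Derivation trace:
[⊗]  ⊢ (p1⊥ ⊗ p2⊥), (p1⊥ ⊗ p2⊥), ((p1 ⅋ p2) ⊗ (p1 ⅋ p2))
  [⅋]  ⊢ (p1⊥ ⊗ p2⊥), (p1 ⅋ p2)
    [⊗]  ⊢ p1, p2, (p1⊥ ⊗ p2⊥)
      [Ax]  ⊢ p1, p1⊥
      [Ax]  ⊢ p2, p2⊥
  [⅋]  ⊢ (p1⊥ ⊗ p2⊥), (p1 ⅋ p2)
    [⊗]  ⊢ p1, p2, (p1⊥ ⊗ p2⊥)
      [Ax]  ⊢ p1, p1⊥
      [Ax]  ⊢ p2, p2⊥

Result: YES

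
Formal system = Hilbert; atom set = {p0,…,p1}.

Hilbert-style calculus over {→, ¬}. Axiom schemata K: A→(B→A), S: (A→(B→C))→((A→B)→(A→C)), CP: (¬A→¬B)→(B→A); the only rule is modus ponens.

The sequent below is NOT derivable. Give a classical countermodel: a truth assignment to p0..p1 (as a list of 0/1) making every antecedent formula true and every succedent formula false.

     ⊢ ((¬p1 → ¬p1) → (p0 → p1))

Truth-table refutation:
  v=00: Γ:[] Δ:[((¬p1 → ¬p1) → (p0 → p1))=T] refutes=False
  v=01: Γ:[] Δ:[((¬p1 → ¬p1) → (p0 → p1))=T] refutes=False
  v=10: Γ:[] Δ:[((¬p1 → ¬p1) → (p0 → p1))=F] refutes=True  ← countermodel

Result: [1, 0]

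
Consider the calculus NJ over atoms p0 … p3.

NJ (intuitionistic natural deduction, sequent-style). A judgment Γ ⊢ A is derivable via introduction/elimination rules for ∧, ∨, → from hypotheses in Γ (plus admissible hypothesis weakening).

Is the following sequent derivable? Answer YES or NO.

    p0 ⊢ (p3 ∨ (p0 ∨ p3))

Derivation (root first):
[∨I₂] p0 ⊢ (p3 ∨ (p0 ∨ p3))
  [∨I₁] p0 ⊢ (p0 ∨ p3)
    [Ax] p0 ⊢ p0

Result: YES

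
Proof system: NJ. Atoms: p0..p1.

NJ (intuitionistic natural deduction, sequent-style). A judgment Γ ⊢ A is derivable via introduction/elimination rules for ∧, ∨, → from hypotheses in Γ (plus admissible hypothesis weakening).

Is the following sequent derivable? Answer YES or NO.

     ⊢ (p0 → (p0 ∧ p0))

Proof tree:
[→I]  ⊢ (p0 → (p0 ∧ p0))
  [∧I] p0 ⊢ (p0 ∧ p0)
    [Ax] p0 ⊢ p0
    [Ax] p0 ⊢ p0

Result: YES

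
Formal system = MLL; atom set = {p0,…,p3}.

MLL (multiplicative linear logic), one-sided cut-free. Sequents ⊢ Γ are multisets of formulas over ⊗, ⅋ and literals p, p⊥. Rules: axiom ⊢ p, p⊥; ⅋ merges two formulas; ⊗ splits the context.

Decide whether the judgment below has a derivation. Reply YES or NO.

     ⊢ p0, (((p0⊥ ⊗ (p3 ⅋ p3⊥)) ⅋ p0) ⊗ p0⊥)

Proof tree:
[⊗]  ⊢ p0, (((p0⊥ ⊗ (p3 ⅋ p3⊥)) ⅋ p0) ⊗ p0⊥)
  [⅋]  ⊢ ((p0⊥ ⊗ (p3 ⅋ p3⊥)) ⅋ p0)
    [⊗]  ⊢ p0, (p0⊥ ⊗ (p3 ⅋ p3⊥))
      [Ax]  ⊢ p0, p0⊥
      [⅋]  ⊢ (p3 ⅋ p3⊥)
        [Ax]  ⊢ p3, p3⊥
  [Ax]  ⊢ p0, p0⊥

Result: YES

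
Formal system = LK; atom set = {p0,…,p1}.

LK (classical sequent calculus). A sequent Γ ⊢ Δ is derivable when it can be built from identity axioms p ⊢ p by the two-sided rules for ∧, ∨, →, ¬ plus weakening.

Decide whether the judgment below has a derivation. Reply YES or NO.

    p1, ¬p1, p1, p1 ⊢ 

Derivation trace:
[WL] p1, ¬p1, p1, p1 ⊢ 
  [WL] p1, ¬p1, p1 ⊢ 
    [¬L] p1, ¬p1 ⊢ 
      [Ax] p1 ⊢ p1

Result: YES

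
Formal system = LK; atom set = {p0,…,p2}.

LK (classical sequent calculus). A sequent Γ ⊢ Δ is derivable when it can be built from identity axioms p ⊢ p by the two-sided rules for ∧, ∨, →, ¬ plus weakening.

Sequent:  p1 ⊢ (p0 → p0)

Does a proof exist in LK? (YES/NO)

Derivation (root first):
[WL] p1 ⊢ (p0 → p0)
  [→R]  ⊢ (p0 → p0)
    [Ax] p0 ⊢ p0

Result: YES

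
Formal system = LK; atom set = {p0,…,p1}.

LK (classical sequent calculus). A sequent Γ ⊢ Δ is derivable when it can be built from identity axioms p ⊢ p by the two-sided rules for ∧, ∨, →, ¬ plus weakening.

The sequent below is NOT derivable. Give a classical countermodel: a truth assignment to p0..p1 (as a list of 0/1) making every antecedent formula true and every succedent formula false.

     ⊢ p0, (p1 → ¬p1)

Enumerate valuations to refute Γ ⊢ Δ:
  v=00: Γ:[] Δ:[p0=F, (p1 → ¬p1)=T] refutes=False
  v=01: Γ:[] Δ:[p0=F, (p1 → ¬p1)=F] refutes=True  ← countermodel

Result: [0, 1]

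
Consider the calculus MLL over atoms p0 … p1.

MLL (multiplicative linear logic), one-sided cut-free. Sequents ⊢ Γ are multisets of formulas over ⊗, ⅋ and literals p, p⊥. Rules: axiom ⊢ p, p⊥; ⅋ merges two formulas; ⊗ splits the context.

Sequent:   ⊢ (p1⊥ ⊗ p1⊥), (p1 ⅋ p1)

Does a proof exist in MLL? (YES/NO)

Proof tree:
[⅋]  ⊢ (p1⊥ ⊗ p1⊥), (p1 ⅋ p1)
  [⊗]  ⊢ p1, p1, (p1⊥ ⊗ p1⊥)
    [Ax]  ⊢ p1, p1⊥
    [Ax]  ⊢ p1, p1⊥

Result: YES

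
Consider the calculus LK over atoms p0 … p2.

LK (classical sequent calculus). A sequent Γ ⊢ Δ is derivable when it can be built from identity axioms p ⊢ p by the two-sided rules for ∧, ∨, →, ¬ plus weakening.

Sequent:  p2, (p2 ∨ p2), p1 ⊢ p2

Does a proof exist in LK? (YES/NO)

Proof tree:
[WL] p2, (p2 ∨ p2), p1 ⊢ p2
  [∨L] p2, (p2 ∨ p2) ⊢ p2
    [Ax] p2 ⊢ p2
    [WL] p2, p2 ⊢ p2
      [Ax] p2 ⊢ p2

Result: YES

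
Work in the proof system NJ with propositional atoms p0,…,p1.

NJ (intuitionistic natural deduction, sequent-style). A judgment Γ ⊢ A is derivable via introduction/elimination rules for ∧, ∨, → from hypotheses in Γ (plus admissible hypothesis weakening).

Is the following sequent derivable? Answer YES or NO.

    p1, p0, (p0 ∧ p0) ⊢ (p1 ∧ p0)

Derivation (root first):
[Wk] p1, p0, (p0 ∧ p0) ⊢ (p1 ∧ p0)
  [∧I] p1, p0 ⊢ (p1 ∧ p0)
    [Ax] p1 ⊢ p1
    [Ax] p0 ⊢ p0

Result: YES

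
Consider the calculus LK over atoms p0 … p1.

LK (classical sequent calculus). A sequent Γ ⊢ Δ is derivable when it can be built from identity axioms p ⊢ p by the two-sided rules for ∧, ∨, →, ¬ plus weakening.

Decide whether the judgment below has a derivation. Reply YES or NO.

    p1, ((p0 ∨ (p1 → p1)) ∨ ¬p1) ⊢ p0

Search for a countermodel by truth-table:
  v=00: Γ:[p1=F, ((p0 ∨ (p1 → p1)) ∨ ¬p1)=T] Δ:[p0=F] refutes=False
  v=01: Γ:[p1=T, ((p0 ∨ (p1 → p1)) ∨ ¬p1)=T] Δ:[p0=F] refutes=True  ← countermodel

Result: NO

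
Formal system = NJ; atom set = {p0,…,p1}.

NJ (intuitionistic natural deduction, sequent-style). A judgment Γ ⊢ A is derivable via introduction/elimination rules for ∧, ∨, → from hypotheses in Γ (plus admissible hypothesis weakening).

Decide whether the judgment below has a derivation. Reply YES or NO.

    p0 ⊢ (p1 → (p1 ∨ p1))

Derivation trace:
[Wk] p0 ⊢ (p1 → (p1 ∨ p1))
  [→I]  ⊢ (p1 → (p1 ∨ p1))
    [∨I₁] p1 ⊢ (p1 ∨ p1)
      [Ax] p1 ⊢ p1

Result: YES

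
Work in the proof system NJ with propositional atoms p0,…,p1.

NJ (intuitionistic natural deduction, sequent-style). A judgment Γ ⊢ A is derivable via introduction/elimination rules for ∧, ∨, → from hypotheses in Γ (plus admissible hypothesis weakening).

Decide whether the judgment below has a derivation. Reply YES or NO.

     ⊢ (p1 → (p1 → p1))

Derivation trace:
[→I]  ⊢ (p1 → (p1 → p1))
  [Wk] p1 ⊢ (p1 → p1)
    [→I]  ⊢ (p1 → p1)
      [Ax] p1 ⊢ p1

Result: YES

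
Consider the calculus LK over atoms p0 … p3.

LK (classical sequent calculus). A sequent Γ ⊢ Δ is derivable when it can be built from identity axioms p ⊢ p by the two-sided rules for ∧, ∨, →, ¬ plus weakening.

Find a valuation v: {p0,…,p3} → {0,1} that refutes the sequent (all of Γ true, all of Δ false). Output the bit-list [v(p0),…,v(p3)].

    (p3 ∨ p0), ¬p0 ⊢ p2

Truth-table refutation:
  v=0000: Γ:[(p3 ∨ p0)=F, ¬p0=T] Δ:[p2=F] refutes=False
  v=0001: Γ:[(p3 ∨ p0)=T, ¬p0=T] Δ:[p2=F] refutes=True  ← countermodel

Result: [0, 0, 0, 1]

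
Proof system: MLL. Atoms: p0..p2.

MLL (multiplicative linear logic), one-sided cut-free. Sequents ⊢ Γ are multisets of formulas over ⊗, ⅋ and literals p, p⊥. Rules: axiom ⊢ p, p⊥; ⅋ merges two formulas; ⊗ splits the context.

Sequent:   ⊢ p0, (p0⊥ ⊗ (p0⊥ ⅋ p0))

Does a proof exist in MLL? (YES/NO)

Proof tree:
[⊗]  ⊢ p0, (p0⊥ ⊗ (p0⊥ ⅋ p0))
  [Ax]  ⊢ p0, p0⊥
  [⅋]  ⊢ (p0⊥ ⅋ p0)
    [Ax]  ⊢ p0, p0⊥

Result: YES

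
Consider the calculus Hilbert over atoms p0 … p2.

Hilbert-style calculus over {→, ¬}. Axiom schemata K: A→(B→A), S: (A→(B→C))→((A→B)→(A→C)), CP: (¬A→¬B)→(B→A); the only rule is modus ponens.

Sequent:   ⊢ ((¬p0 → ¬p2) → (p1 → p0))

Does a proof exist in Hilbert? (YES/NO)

Enumerate valuations to refute Γ ⊢ Δ:
  v=000: Γ:[] Δ:[((¬p0 → ¬p2) → (p1 → p0))=T] refutes=False
  v=001: Γ:[] Δ:[((¬p0 → ¬p2) → (p1 → p0))=T] refutes=False
  v=010: Γ:[] Δ:[((¬p0 → ¬p2) → (p1 → p0))=F] refutes=True  ← countermodel

Result: NO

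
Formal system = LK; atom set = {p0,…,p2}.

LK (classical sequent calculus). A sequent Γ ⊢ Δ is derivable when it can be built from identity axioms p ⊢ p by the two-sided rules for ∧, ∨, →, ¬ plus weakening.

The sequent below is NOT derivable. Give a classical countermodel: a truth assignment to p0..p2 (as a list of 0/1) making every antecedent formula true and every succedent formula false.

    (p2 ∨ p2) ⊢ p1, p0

Truth-table refutation:
  v=000: Γ:[(p2 ∨ p2)=F] Δ:[p1=F, p0=F] refutes=False
  v=001: Γ:[(p2 ∨ p2)=T] Δ:[p1=F, p0=F] refutes=True  ← countermodel

Result: [0, 0, 1]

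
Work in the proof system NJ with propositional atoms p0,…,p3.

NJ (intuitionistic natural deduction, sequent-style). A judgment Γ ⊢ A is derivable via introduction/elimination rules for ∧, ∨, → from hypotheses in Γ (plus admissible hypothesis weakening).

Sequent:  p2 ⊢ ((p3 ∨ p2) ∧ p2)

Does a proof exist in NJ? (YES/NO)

Derivation (root first):
[∧I] p2 ⊢ ((p3 ∨ p2) ∧ p2)
  [∨I₂] p2 ⊢ (p3 ∨ p2)
    [Ax] p2 ⊢ p2
  [Ax] p2 ⊢ p2

Result: YES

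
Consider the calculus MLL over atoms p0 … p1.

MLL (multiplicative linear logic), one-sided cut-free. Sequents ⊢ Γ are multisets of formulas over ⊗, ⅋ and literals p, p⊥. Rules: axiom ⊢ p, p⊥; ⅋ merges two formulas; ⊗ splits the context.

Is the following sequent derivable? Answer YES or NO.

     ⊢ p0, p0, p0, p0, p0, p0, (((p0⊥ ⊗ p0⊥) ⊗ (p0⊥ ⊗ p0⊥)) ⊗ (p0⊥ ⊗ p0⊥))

Proof tree:
[⊗]  ⊢ p0, p0, p0, p0, p0, p0, (((p0⊥ ⊗ p0⊥) ⊗ (p0⊥ ⊗ p0⊥)) ⊗ (p0⊥ ⊗ p0⊥))
  [⊗]  ⊢ p0, p0, p0, p0, ((p0⊥ ⊗ p0⊥) ⊗ (p0⊥ ⊗ p0⊥))
    [⊗]  ⊢ p0, p0, (p0⊥ ⊗ p0⊥)
      [Ax]  ⊢ p0, p0⊥
      [Ax]  ⊢ p0, p0⊥
    [⊗]  ⊢ p0, p0, (p0⊥ ⊗ p0⊥)
      [Ax]  ⊢ p0, p0⊥
      [Ax]  ⊢ p0, p0⊥
  [⊗]  ⊢ p0, p0, (p0⊥ ⊗ p0⊥)
    [Ax]  ⊢ p0, p0⊥
    [Ax]  ⊢ p0, p0⊥

Result: YES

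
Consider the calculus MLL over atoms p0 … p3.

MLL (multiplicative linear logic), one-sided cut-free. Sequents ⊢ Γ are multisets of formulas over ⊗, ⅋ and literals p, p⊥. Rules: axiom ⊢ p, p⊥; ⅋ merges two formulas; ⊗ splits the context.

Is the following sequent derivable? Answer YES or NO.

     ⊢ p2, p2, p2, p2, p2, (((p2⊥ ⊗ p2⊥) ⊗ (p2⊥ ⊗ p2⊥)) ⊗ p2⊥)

Derivation (root first):
[⊗]  ⊢ p2, p2, p2, p2, p2, (((p2⊥ ⊗ p2⊥) ⊗ (p2⊥ ⊗ p2⊥)) ⊗ p2⊥)
  [⊗]  ⊢ p2, p2, p2, p2, ((p2⊥ ⊗ p2⊥) ⊗ (p2⊥ ⊗ p2⊥))
    [⊗]  ⊢ p2, p2, (p2⊥ ⊗ p2⊥)
      [Ax]  ⊢ p2, p2⊥
      [Ax]  ⊢ p2, p2⊥
    [⊗]  ⊢ p2, p2, (p2⊥ ⊗ p2⊥)
      [Ax]  ⊢ p2, p2⊥
      [Ax]  ⊢ p2, p2⊥
  [Ax]  ⊢ p2, p2⊥

Result: YES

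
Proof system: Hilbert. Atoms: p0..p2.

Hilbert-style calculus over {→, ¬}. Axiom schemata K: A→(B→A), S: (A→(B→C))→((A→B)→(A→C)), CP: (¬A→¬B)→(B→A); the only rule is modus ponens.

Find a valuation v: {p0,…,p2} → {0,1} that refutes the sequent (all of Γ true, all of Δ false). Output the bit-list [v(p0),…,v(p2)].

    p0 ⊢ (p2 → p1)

Truth-table refutation:
  v=000: Γ:[p0=F] Δ:[(p2 → p1)=T] refutes=False
  v=001: Γ:[p0=F] Δ:[(p2 → p1)=F] refutes=False
  v=010: Γ:[p0=F] Δ:[(p2 → p1)=T] refutes=False
  v=011: Γ:[p0=F] Δ:[(p2 → p1)=T] refutes=False
  v=100: Γ:[p0=T] Δ:[(p2 → p1)=T] refutes=False
  v=101: Γ:[p0=T] Δ:[(p2 → p1)=F] refutes=True  ← countermodel

Result: [1, 0, 1]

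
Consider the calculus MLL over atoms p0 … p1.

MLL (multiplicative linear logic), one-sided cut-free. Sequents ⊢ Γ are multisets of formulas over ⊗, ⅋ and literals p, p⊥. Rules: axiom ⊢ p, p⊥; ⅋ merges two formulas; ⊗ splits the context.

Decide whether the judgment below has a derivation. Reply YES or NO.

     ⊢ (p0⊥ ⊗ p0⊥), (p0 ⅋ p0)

Derivation (root first):
[⅋]  ⊢ (p0⊥ ⊗ p0⊥), (p0 ⅋ p0)
  [⊗]  ⊢ p0, p0, (p0⊥ ⊗ p0⊥)
    [Ax]  ⊢ p0, p0⊥
    [Ax]  ⊢ p0, p0⊥

Result: YES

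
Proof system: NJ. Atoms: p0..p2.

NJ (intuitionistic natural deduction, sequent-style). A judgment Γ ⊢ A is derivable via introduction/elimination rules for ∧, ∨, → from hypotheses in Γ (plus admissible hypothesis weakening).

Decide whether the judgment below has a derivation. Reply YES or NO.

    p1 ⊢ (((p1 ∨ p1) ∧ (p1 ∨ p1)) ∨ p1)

Proof tree:
[∨I₁] p1 ⊢ (((p1 ∨ p1) ∧ (p1 ∨ p1)) ∨ p1)
  [∧I] p1 ⊢ ((p1 ∨ p1) ∧ (p1 ∨ p1))
    [∨I₂] p1 ⊢ (p1 ∨ p1)
      [Ax] p1 ⊢ p1
    [∨I₂] p1 ⊢ (p1 ∨ p1)
      [Ax] p1 ⊢ p1

Result: YES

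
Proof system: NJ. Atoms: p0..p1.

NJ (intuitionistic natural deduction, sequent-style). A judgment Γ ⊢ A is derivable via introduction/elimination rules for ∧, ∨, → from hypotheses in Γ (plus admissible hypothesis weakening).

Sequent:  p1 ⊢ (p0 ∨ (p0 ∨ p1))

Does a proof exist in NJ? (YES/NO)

Proof tree:
[∨I₂] p1 ⊢ (p0 ∨ (p0 ∨ p1))
  [∨I₂] p1 ⊢ (p0 ∨ p1)
    [Ax] p1 ⊢ p1

Result: YES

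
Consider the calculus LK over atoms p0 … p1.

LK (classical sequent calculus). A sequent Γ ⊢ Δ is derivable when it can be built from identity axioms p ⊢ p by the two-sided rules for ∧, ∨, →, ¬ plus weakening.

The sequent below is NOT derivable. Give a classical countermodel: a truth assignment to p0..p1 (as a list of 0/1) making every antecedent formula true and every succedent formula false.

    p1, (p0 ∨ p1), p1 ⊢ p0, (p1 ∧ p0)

Enumerate valuations to refute Γ ⊢ Δ:
  v=00: Γ:[p1=F, (p0 ∨ p1)=F, p1=F] Δ:[p0=F, (p1 ∧ p0)=F] refutes=False
  v=01: Γ:[p1=T, (p0 ∨ p1)=T, p1=T] Δ:[p0=F, (p1 ∧ p0)=F] refutes=True  ← countermodel

Result: [0, 1]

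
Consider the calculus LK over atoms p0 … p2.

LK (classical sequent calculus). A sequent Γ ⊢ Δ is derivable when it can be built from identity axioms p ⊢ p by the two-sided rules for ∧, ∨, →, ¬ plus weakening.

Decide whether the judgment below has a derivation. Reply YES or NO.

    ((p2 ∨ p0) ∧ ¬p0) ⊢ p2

Derivation trace:
[∧L] ((p2 ∨ p0) ∧ ¬p0) ⊢ p2
  [¬L] (p2 ∨ p0), ¬p0 ⊢ p2
    [∨L] (p2 ∨ p0) ⊢ p2, p0
      [Ax] p2 ⊢ p2
      [Ax] p0 ⊢ p0

Result: YES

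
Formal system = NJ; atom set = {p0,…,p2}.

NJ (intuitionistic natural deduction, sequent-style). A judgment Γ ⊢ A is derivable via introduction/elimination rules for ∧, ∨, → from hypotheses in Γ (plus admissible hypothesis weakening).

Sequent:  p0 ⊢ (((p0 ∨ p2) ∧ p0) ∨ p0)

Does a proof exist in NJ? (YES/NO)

Derivation trace:
[∨I₁] p0 ⊢ (((p0 ∨ p2) ∧ p0) ∨ p0)
  [∧I] p0 ⊢ ((p0 ∨ p2) ∧ p0)
    [∨I₁] p0 ⊢ (p0 ∨ p2)
      [Ax] p0 ⊢ p0
    [Ax] p0 ⊢ p0

Result: YES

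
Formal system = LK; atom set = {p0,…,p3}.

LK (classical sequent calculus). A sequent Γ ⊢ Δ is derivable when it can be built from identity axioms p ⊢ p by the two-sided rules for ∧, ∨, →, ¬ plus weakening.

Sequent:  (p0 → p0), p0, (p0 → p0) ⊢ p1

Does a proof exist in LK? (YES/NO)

Search for a countermodel by truth-table:
  v=0000: Γ:[(p0 → p0)=T, p0=F, (p0 → p0)=T] Δ:[p1=F] refutes=False
  v=0001: Γ:[(p0 → p0)=T, p0=F, (p0 → p0)=T] Δ:[p1=F] refutes=False
  v=0010: Γ:[(p0 → p0)=T, p0=F, (p0 → p0)=T] Δ:[p1=F] refutes=False
  v=0011: Γ:[(p0 → p0)=T, p0=F, (p0 → p0)=T] Δ:[p1=F] refutes=False
  v=0100: Γ:[(p0 → p0)=T, p0=F, (p0 → p0)=T] Δ:[p1=T] refutes=False
  v=0101: Γ:[(p0 → p0)=T, p0=F, (p0 → p0)=T] Δ:[p1=T] refutes=False
  v=0110: Γ:[(p0 → p0)=T, p0=F, (p0 → p0)=T] Δ:[p1=T] refutes=False
  v=0111: Γ:[(p0 → p0)=T, p0=F, (p0 → p0)=T] Δ:[p1=T] refutes=False
  v=1000: Γ:[(p0 → p0)=T, p0=T, (p0 → p0)=T] Δ:[p1=F] refutes=True  ← countermodel

Result: NO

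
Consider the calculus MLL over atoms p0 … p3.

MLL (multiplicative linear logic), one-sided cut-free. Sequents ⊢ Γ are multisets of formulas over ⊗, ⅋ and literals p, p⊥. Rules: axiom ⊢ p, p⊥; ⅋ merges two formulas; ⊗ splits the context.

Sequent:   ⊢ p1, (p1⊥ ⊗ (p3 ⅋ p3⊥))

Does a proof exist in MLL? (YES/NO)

Derivation trace:
[⊗]  ⊢ p1, (p1⊥ ⊗ (p3 ⅋ p3⊥))
  [Ax]  ⊢ p1, p1⊥
  [⅋]  ⊢ (p3 ⅋ p3⊥)
    [Ax]  ⊢ p3, p3⊥

Result: YES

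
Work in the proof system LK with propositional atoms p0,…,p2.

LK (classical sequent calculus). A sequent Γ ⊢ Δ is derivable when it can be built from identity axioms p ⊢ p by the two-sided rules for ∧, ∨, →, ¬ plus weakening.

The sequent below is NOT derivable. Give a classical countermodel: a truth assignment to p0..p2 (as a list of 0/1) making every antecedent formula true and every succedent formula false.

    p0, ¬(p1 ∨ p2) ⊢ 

Enumerate valuations to refute Γ ⊢ Δ:
  v=000: Γ:[p0=F, ¬(p1 ∨ p2)=T] Δ:[] refutes=False
  v=001: Γ:[p0=F, ¬(p1 ∨ p2)=F] Δ:[] refutes=False
  v=010: Γ:[p0=F, ¬(p1 ∨ p2)=F] Δ:[] refutes=False
  v=011: Γ:[p0=F, ¬(p1 ∨ p2)=F] Δ:[] refutes=False
  v=100: Γ:[p0=T, ¬(p1 ∨ p2)=T] Δ:[] refutes=True  ← countermodel

Result: [1, 0, 0]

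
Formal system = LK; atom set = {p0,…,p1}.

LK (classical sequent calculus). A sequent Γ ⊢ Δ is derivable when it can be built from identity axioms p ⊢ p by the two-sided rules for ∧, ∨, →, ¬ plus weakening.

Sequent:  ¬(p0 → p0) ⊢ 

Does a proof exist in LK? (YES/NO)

Proof tree:
[¬L] ¬(p0 → p0) ⊢ 
  [→R]  ⊢ (p0 → p0)
    [Ax] p0 ⊢ p0

Result: YES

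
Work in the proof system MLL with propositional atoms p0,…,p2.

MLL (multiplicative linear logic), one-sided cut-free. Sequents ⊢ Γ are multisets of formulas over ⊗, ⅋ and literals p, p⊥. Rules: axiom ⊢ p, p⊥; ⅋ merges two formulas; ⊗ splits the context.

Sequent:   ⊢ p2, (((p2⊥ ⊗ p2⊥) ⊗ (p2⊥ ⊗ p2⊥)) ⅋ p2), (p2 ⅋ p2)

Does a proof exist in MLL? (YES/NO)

Proof tree:
[⅋]  ⊢ p2, (((p2⊥ ⊗ p2⊥) ⊗ (p2⊥ ⊗ p2⊥)) ⅋ p2), (p2 ⅋ p2)
  [⅋]  ⊢ p2, p2, p2, (((p2⊥ ⊗ p2⊥) ⊗ (p2⊥ ⊗ p2⊥)) ⅋ p2)
    [⊗]  ⊢ p2, p2, p2, p2, ((p2⊥ ⊗ p2⊥) ⊗ (p2⊥ ⊗ p2⊥))
      [⊗]  ⊢ p2, p2, (p2⊥ ⊗ p2⊥)
        [Ax]  ⊢ p2, p2⊥
        [Ax]  ⊢ p2, p2⊥
      [⊗]  ⊢ p2, p2, (p2⊥ ⊗ p2⊥)
        [Ax]  ⊢ p2, p2⊥
        [Ax]  ⊢ p2, p2⊥

Result: YES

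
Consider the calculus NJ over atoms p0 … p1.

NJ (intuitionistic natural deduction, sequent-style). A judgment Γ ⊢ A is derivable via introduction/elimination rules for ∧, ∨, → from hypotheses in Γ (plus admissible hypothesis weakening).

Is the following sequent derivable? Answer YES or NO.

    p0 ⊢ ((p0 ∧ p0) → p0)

Proof tree:
[→I] p0 ⊢ ((p0 ∧ p0) → p0)
  [Wk] p0, (p0 ∧ p0) ⊢ p0
    [Ax] p0 ⊢ p0

Result: YES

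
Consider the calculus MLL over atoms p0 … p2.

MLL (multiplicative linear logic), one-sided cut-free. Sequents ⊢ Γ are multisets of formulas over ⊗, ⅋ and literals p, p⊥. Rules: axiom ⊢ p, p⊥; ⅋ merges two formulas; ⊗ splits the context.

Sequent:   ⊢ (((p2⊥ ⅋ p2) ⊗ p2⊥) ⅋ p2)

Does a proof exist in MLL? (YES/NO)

Derivation trace:
[⅋]  ⊢ (((p2⊥ ⅋ p2) ⊗ p2⊥) ⅋ p2)
  [⊗]  ⊢ p2, ((p2⊥ ⅋ p2) ⊗ p2⊥)
    [⅋]  ⊢ (p2⊥ ⅋ p2)
      [Ax]  ⊢ p2, p2⊥
    [Ax]  ⊢ p2, p2⊥

Result: YES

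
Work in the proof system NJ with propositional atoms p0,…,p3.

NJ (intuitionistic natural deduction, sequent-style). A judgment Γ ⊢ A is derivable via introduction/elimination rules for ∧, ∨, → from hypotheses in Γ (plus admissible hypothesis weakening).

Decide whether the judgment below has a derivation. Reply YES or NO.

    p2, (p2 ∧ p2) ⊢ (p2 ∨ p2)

Derivation trace:
[Wk] p2, (p2 ∧ p2) ⊢ (p2 ∨ p2)
  [∨I₁] p2 ⊢ (p2 ∨ p2)
    [Ax] p2 ⊢ p2

Result: YES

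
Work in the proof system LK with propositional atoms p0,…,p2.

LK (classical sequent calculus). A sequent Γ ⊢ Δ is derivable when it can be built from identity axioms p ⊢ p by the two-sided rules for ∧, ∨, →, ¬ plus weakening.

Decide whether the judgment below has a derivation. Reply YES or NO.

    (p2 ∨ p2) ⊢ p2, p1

Derivation trace:
[WR] (p2 ∨ p2) ⊢ p2, p1
  [∨L] (p2 ∨ p2) ⊢ p2
    [Ax] p2 ⊢ p2
    [Ax] p2 ⊢ p2

Result: YES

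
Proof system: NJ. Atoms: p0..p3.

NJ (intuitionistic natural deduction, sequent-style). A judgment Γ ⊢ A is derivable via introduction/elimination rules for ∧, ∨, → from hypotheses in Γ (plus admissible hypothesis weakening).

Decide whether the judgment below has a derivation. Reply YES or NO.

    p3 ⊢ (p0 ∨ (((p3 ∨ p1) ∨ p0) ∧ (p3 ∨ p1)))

Derivation (root first):
[∨I₂] p3 ⊢ (p0 ∨ (((p3 ∨ p1) ∨ p0) ∧ (p3 ∨ p1)))
  [∧I] p3 ⊢ (((p3 ∨ p1) ∨ p0) ∧ (p3 ∨ p1))
    [∨I₁] p3 ⊢ ((p3 ∨ p1) ∨ p0)
      [∨I₁] p3 ⊢ (p3 ∨ p1)
        [Ax] p3 ⊢ p3
    [∨I₁] p3 ⊢ (p3 ∨ p1)
      [Ax] p3 ⊢ p3

Result: YES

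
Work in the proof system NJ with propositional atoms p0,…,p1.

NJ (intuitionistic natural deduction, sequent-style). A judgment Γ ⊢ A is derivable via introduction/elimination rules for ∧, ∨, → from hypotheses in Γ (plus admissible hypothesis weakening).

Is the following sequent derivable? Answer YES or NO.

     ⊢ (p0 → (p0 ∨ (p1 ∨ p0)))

Proof tree:
[→I]  ⊢ (p0 → (p0 ∨ (p1 ∨ p0)))
  [∨I₂] p0 ⊢ (p0 ∨ (p1 ∨ p0))
    [∨I₂] p0 ⊢ (p1 ∨ p0)
      [Ax] p0 ⊢ p0

Result: YES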